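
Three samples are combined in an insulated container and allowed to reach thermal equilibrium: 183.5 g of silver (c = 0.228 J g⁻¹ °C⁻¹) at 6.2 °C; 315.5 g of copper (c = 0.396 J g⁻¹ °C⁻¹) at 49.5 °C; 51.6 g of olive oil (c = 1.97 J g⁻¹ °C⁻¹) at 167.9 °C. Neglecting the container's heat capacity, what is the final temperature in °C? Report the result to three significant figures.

Σ mᵢcᵢ(T − Tᵢ) = 0  ⇒  T = Σ mᵢcᵢTᵢ / Σ mᵢcᵢ
Σ mᵢcᵢ = 183.5×0.228 + 315.5×0.396 + 51.6×1.97 = 268.428
Σ mᵢcᵢTᵢ = 41.838×6.2 + 124.938×49.5 + 101.652×167.9 = 23511
T = 23511 / 268.428 = 87.59 °C

T_f = 87.6 °C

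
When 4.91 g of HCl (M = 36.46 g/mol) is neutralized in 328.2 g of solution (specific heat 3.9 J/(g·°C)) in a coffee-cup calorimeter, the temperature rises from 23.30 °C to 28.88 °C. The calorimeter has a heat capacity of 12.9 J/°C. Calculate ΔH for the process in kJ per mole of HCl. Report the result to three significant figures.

|ΔT| = |28.88 − 23.30| = 5.58 °C
|q_surr| = (328.2 × 3.9 + 12.9) × 5.58 = 1292.88 × 5.58 = 7214 J
n(HCl) = 4.91 / 36.46 = 0.1347 mol
Temperature rose, so q_rxn = −|q_surr| = -7.214 kJ
ΔH = q_rxn / n = -53.56 kJ/mol

ΔH = -53.6 kJ/mol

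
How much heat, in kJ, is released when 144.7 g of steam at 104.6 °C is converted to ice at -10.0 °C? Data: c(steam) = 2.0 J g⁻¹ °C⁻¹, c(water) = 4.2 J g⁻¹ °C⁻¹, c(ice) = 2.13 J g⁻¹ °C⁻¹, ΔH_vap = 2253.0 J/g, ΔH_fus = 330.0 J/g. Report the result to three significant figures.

q1 (cool steam 104.6→100 °C): 144.7 × 2.0 × 4.6 = 1331 J
q2 (condense at 100 °C): 144.7 × 2253.0 = 326009 J
q3 (cool water 100→0 °C): 144.7 × 4.2 × 100.0 = 60774 J
q4 (freeze at 0 °C): 144.7 × 330.0 = 47751 J
q5 (cool ice 0→-10.0 °C): 144.7 × 2.13 × 10.0 = 3082 J
Total: 1331 + 326009 + 60774 + 47751 + 3082 = 438947 J = 439 kJ

q = 439 kJ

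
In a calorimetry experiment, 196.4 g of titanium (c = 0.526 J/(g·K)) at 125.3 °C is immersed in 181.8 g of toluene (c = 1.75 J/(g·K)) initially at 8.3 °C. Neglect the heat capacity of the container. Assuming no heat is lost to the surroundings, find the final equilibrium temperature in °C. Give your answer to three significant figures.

Heat lost by titanium = heat gained by toluene.
(196.4)(0.526)(125.3 − T) = (181.8)(1.75)(T − 8.3)
103.3064 (125.3 − T) = 318.15 (T − 8.3)
12944 − 103.3064 T = 318.15 T − 2640.6
15584.6 = 421.4564 T
T = 36.98 °C

T_f = 37.0 °C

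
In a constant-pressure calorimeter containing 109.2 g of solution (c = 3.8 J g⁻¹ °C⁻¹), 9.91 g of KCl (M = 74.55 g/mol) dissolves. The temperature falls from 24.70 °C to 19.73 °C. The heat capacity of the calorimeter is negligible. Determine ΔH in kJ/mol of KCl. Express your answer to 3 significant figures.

ΔH = 15.5 kJ/mol

|ΔT| = |19.73 − 24.70| = 4.97 °C
|q_surr| = (109.2 × 3.8) × 4.97 = 414.96 × 4.97 = 2062 J
n(KCl) = 9.91 / 74.55 = 0.1329 mol
Temperature fell, so q_rxn = +|q_surr| = 2.062 kJ
ΔH = q_rxn / n = 15.52 kJ/mol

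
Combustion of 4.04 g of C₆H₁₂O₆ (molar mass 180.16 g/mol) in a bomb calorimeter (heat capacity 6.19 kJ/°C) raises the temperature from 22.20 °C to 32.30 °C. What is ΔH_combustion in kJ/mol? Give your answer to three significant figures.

ΔH = -2790 kJ/mol

ΔT = 32.30 − 22.20 = 10.10 °C
q_cal = C_cal × ΔT = 6.19 × 10.10 = 62.519 kJ
n = 4.04 / 180.16 = 0.02242 mol
q_rxn = −q_cal = -62.519 kJ
ΔH = -62.519 / 0.02242 = -2789 kJ/mol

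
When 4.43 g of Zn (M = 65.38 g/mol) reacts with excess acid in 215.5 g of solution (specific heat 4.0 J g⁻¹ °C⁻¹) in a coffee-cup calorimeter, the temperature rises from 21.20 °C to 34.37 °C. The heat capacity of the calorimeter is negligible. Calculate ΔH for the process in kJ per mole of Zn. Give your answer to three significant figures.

ΔH = -168 kJ/mol

|ΔT| = |34.37 − 21.20| = 13.17 °C
|q_surr| = (215.5 × 4.0) × 13.17 = 862 × 13.17 = 11350 J
n(Zn) = 4.43 / 65.38 = 0.06776 mol
Temperature rose, so q_rxn = −|q_surr| = -11.35 kJ
ΔH = q_rxn / n = -167.5 kJ/mol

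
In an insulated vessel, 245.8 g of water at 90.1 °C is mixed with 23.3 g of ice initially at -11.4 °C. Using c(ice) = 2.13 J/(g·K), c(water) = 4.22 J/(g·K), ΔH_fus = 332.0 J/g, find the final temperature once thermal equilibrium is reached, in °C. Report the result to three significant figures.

T_f = 75.0 °C

Heat to bring ice to 0 °C and melt it: q₁ = 23.3×2.13×11.4 + 23.3×332.0 = 8301.4 J
Heat the water can supply cooling to 0 °C: 245.8×4.22×90.1 = 93458.6 J > q₁, so all ice melts.
Energy balance: 245.8×4.22×(90.1 − T) = 8301.4 + 23.3×4.22×(T − 0)
1037.276(90.1 − T) = 8301.4 + 98.326 T
93458.6 − 8301.4 = 1135.602 T
T = 85157.2 / 1135.602 = 74.99 °C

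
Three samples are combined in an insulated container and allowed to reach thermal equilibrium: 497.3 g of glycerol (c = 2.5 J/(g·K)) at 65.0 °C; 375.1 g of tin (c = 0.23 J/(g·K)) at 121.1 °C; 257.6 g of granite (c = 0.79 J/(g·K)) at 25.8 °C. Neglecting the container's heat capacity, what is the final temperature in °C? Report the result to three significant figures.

T_f = 63.0 °C

Σ mᵢcᵢ(T − Tᵢ) = 0  ⇒  T = Σ mᵢcᵢTᵢ / Σ mᵢcᵢ
Σ mᵢcᵢ = 497.3×2.5 + 375.1×0.23 + 257.6×0.79 = 1533.027
Σ mᵢcᵢTᵢ = 1243.25×65.0 + 86.273×121.1 + 203.504×25.8 = 96509
T = 96509 / 1533.027 = 62.95 °C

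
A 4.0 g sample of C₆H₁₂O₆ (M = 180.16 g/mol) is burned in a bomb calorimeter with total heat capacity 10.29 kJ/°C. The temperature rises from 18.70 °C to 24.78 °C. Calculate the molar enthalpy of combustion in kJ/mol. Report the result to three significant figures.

ΔH = -2820 kJ/mol

ΔT = 24.78 − 18.70 = 6.08 °C
q_cal = C_cal × ΔT = 10.29 × 6.08 = 62.5632 kJ
n = 4.0 / 180.16 = 0.02220 mol
q_rxn = −q_cal = -62.5632 kJ
ΔH = -62.5632 / 0.02220 = -2818 kJ/mol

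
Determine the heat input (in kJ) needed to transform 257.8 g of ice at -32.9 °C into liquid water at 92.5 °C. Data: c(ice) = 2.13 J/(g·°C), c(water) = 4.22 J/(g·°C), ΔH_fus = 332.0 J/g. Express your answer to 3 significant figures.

q = 204 kJ

q1 (heat ice -32.9→0.0 °C): 257.8 × 2.13 × 32.9 = 18066 J
q2 (melt at 0 °C): 257.8 × 332.0 = 85590 J
q3 (heat water 0.0→92.5 °C): 257.8 × 4.22 × 92.5 = 100632 J
Total: 18066 + 85590 + 100632 = 204288 J = 204 kJ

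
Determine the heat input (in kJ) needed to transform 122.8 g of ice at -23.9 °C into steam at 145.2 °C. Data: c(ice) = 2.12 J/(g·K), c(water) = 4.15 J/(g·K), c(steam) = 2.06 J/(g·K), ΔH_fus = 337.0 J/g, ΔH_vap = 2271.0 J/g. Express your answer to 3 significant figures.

q1 (heat ice -23.9→0.0 °C): 122.8 × 2.12 × 23.9 = 6222 J
q2 (melt at 0 °C): 122.8 × 337.0 = 41384 J
q3 (heat water 0.0→100.0 °C): 122.8 × 4.15 × 100.0 = 50962 J
q4 (vaporize at 100 °C): 122.8 × 2271.0 = 278879 J
q5 (heat steam 100.0→145.2 °C): 122.8 × 2.06 × 45.2 = 11434 J
Total: 6222 + 41384 + 50962 + 278879 + 11434 = 388881 J = 389 kJ

q = 389 kJ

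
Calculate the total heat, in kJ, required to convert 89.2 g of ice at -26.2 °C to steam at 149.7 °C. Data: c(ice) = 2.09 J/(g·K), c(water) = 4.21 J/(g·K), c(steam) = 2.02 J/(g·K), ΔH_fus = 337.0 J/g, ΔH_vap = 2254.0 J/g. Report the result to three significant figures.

q = 283 kJ

q1 (heat ice -26.2→0.0 °C): 89.2 × 2.09 × 26.2 = 4884 J
q2 (melt at 0 °C): 89.2 × 337.0 = 30060 J
q3 (heat water 0.0→100.0 °C): 89.2 × 4.21 × 100.0 = 37553 J
q4 (vaporize at 100 °C): 89.2 × 2254.0 = 201057 J
q5 (heat steam 100.0→149.7 °C): 89.2 × 2.02 × 49.7 = 8955 J
Total: 4884 + 30060 + 37553 + 201057 + 8955 = 282509 J = 283 kJ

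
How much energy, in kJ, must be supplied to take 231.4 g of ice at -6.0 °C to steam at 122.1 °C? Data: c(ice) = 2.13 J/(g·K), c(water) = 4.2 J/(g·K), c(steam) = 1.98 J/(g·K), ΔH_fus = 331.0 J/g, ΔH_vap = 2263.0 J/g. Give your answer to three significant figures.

q1 (heat ice -6.0→0.0 °C): 231.4 × 2.13 × 6.0 = 2957 J
q2 (melt at 0 °C): 231.4 × 331.0 = 76593 J
q3 (heat water 0.0→100.0 °C): 231.4 × 4.2 × 100.0 = 97188 J
q4 (vaporize at 100 °C): 231.4 × 2263.0 = 523658 J
q5 (heat steam 100.0→122.1 °C): 231.4 × 1.98 × 22.1 = 10126 J
Total: 2957 + 76593 + 97188 + 523658 + 10126 = 710522 J = 711 kJ

q = 711 kJ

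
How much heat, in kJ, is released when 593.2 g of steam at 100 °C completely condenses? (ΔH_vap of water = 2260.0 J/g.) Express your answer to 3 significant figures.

q = m × ΔH_vap = 593.2 × 2260.0 = 1341000 J = 1340 kJ

q = 1340 kJ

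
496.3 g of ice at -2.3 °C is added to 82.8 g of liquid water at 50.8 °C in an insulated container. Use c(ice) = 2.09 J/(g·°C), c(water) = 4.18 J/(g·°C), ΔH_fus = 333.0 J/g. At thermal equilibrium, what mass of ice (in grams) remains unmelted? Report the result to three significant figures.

m_ice remaining = 451 g

Heat to warm all ice to 0 °C: 496.3×2.09×2.3 = 2385.7 J
Heat released by water cooling to 0 °C: 82.8×4.18×50.8 = 17582 J
17582 J < 2385.7 + 496.3×333.0 = 167653.6 J, so not all ice melts; final T = 0 °C.
Heat left for melting: 17582 − 2385.7 = 15196.3 J
Mass melted = 15196.3 / 333.0 = 45.63 g
Ice remaining = 496.3 − 45.63 = 450.67 g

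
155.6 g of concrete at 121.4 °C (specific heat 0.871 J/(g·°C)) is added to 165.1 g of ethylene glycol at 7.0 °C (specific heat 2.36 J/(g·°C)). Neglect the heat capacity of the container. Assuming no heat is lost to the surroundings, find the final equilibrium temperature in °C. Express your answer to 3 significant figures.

T_f = 36.5 °C

Heat lost by concrete = heat gained by ethylene glycol.
(155.6)(0.871)(121.4 − T) = (165.1)(2.36)(T − 7.0)
135.5276 (121.4 − T) = 389.636 (T − 7.0)
16453 − 135.5276 T = 389.636 T − 2727.5
19180.5 = 525.1636 T
T = 36.52 °C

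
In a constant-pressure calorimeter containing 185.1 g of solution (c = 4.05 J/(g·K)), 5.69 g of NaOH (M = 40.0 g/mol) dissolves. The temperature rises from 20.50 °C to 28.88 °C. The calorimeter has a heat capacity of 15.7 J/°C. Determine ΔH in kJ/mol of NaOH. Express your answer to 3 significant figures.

ΔH = -45.1 kJ/mol

|ΔT| = |28.88 − 20.50| = 8.38 °C
|q_surr| = (185.1 × 4.05 + 15.7) × 8.38 = 765.355 × 8.38 = 6414 J
n(NaOH) = 5.69 / 40.0 = 0.1423 mol
Temperature rose, so q_rxn = −|q_surr| = -6.414 kJ
ΔH = q_rxn / n = -45.07 kJ/mol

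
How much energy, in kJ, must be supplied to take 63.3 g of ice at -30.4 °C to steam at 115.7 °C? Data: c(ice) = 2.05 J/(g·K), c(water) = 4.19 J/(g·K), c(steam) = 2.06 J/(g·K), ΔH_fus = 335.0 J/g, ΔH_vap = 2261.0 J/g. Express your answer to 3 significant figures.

q1 (heat ice -30.4→0.0 °C): 63.3 × 2.05 × 30.4 = 3945 J
q2 (melt at 0 °C): 63.3 × 335.0 = 21206 J
q3 (heat water 0.0→100.0 °C): 63.3 × 4.19 × 100.0 = 26523 J
q4 (vaporize at 100 °C): 63.3 × 2261.0 = 143121 J
q5 (heat steam 100.0→115.7 °C): 63.3 × 2.06 × 15.7 = 2047 J
Total: 3945 + 21206 + 26523 + 143121 + 2047 = 196842 J = 197 kJ

q = 197 kJ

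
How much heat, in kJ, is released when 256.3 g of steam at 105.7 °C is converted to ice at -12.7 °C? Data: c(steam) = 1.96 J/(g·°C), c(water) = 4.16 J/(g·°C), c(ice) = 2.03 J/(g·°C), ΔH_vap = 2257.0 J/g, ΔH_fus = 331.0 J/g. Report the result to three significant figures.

q = 779 kJ

q1 (cool steam 105.7→100 °C): 256.3 × 1.96 × 5.7 = 2863 J
q2 (condense at 100 °C): 256.3 × 2257.0 = 578469 J
q3 (cool water 100→0 °C): 256.3 × 4.16 × 100.0 = 106621 J
q4 (freeze at 0 °C): 256.3 × 331.0 = 84835 J
q5 (cool ice 0→-12.7 °C): 256.3 × 2.03 × 12.7 = 6608 J
Total: 2863 + 578469 + 106621 + 84835 + 6608 = 779396 J = 779 kJ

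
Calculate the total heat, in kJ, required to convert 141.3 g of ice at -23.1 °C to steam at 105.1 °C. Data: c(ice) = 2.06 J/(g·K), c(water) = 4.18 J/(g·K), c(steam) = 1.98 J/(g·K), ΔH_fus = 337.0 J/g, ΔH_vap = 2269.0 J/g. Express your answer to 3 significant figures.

q = 435 kJ

q1 (heat ice -23.1→0.0 °C): 141.3 × 2.06 × 23.1 = 6724 J
q2 (melt at 0 °C): 141.3 × 337.0 = 47618 J
q3 (heat water 0.0→100.0 °C): 141.3 × 4.18 × 100.0 = 59063 J
q4 (vaporize at 100 °C): 141.3 × 2269.0 = 320610 J
q5 (heat steam 100.0→105.1 °C): 141.3 × 1.98 × 5.1 = 1427 J
Total: 6724 + 47618 + 59063 + 320610 + 1427 = 435442 J = 435 kJ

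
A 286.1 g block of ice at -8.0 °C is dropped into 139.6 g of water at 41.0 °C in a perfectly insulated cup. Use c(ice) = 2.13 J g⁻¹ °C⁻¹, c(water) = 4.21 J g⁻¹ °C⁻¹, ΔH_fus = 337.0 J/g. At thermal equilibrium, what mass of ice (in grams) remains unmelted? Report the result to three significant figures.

m_ice remaining = 229 g

Heat to warm all ice to 0 °C: 286.1×2.13×8.0 = 4875.1 J
Heat released by water cooling to 0 °C: 139.6×4.21×41.0 = 24096 J
24096 J < 4875.1 + 286.1×337.0 = 101290.8 J, so not all ice melts; final T = 0 °C.
Heat left for melting: 24096 − 4875.1 = 19220.9 J
Mass melted = 19220.9 / 337.0 = 57.04 g
Ice remaining = 286.1 − 57.04 = 229.06 g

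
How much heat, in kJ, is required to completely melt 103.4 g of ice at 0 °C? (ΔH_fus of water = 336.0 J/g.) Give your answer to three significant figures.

q = m × ΔH_fus = 103.4 × 336.0 = 34740 J = 34.7 kJ

q = 34.7 kJ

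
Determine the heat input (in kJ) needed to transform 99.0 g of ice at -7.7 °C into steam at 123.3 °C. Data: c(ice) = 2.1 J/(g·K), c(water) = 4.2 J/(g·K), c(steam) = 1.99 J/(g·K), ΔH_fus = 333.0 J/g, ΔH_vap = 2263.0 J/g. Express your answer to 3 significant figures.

q1 (heat ice -7.7→0.0 °C): 99.0 × 2.1 × 7.7 = 1601 J
q2 (melt at 0 °C): 99.0 × 333.0 = 32967 J
q3 (heat water 0.0→100.0 °C): 99.0 × 4.2 × 100.0 = 41580 J
q4 (vaporize at 100 °C): 99.0 × 2263.0 = 224037 J
q5 (heat steam 100.0→123.3 °C): 99.0 × 1.99 × 23.3 = 4590 J
Total: 1601 + 32967 + 41580 + 224037 + 4590 = 304775 J = 305 kJ

q = 305 kJ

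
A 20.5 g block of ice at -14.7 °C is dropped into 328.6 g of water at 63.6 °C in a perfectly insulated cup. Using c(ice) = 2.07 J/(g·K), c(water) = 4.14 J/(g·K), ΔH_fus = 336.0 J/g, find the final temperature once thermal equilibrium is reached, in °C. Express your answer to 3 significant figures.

Heat to bring ice to 0 °C and melt it: q₁ = 20.5×2.07×14.7 + 20.5×336.0 = 7511.8 J
Heat the water can supply cooling to 0 °C: 328.6×4.14×63.6 = 86521.7 J > q₁, so all ice melts.
Energy balance: 328.6×4.14×(63.6 − T) = 7511.8 + 20.5×4.14×(T − 0)
1360.404(63.6 − T) = 7511.8 + 84.87 T
86521.7 − 7511.8 = 1445.274 T
T = 79009.9 / 1445.274 = 54.67 °C

T_f = 54.7 °C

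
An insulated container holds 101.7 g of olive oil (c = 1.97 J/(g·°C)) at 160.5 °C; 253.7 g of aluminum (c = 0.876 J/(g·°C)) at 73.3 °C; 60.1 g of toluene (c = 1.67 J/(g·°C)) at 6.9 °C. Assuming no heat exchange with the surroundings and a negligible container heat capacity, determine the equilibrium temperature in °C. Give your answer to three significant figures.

T_f = 94.0 °C

Σ mᵢcᵢ(T − Tᵢ) = 0  ⇒  T = Σ mᵢcᵢTᵢ / Σ mᵢcᵢ
Σ mᵢcᵢ = 101.7×1.97 + 253.7×0.876 + 60.1×1.67 = 522.9572
Σ mᵢcᵢTᵢ = 200.349×160.5 + 222.2412×73.3 + 100.367×6.9 = 49139
T = 49139 / 522.9572 = 93.96 °C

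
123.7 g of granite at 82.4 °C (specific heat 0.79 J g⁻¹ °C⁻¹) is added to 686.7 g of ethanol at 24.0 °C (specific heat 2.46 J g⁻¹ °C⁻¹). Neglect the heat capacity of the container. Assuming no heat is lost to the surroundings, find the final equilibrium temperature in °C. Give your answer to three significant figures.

Heat lost by granite = heat gained by ethanol.
(123.7)(0.79)(82.4 − T) = (686.7)(2.46)(T − 24.0)
97.723 (82.4 − T) = 1689.282 (T − 24.0)
8052.4 − 97.723 T = 1689.282 T − 40543
48595.4 = 1787.005 T
T = 27.19 °C

T_f = 27.2 °C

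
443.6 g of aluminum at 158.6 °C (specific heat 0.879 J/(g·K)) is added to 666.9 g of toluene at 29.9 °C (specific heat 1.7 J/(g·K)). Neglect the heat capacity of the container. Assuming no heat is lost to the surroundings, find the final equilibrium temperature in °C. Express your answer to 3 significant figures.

T_f = 62.8 °C

Heat lost by aluminum = heat gained by toluene.
(443.6)(0.879)(158.6 − T) = (666.9)(1.7)(T − 29.9)
389.9244 (158.6 − T) = 1133.73 (T − 29.9)
61842 − 389.9244 T = 1133.73 T − 33899
95741 = 1523.6544 T
T = 62.84 °C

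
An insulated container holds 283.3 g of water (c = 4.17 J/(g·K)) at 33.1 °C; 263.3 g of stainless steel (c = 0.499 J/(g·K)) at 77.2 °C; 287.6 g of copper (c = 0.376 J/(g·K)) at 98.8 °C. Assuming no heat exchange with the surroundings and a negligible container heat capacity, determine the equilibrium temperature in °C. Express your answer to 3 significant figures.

T_f = 42.2 °C

Σ mᵢcᵢ(T − Tᵢ) = 0  ⇒  T = Σ mᵢcᵢTᵢ / Σ mᵢcᵢ
Σ mᵢcᵢ = 283.3×4.17 + 263.3×0.499 + 287.6×0.376 = 1420.8853
Σ mᵢcᵢTᵢ = 1181.361×33.1 + 131.3867×77.2 + 108.1376×98.8 = 59930
T = 59930 / 1420.8853 = 42.18 °C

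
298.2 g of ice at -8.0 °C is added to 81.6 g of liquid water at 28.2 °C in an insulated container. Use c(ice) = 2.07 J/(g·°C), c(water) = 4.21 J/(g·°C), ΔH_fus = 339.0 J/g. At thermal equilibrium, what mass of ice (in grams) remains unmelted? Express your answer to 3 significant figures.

m_ice remaining = 284 g

Heat to warm all ice to 0 °C: 298.2×2.07×8.0 = 4938.2 J
Heat released by water cooling to 0 °C: 81.6×4.21×28.2 = 9687.7 J
9687.7 J < 4938.2 + 298.2×339.0 = 106028.0 J, so not all ice melts; final T = 0 °C.
Heat left for melting: 9687.7 − 4938.2 = 4749.5 J
Mass melted = 4749.5 / 339.0 = 14.01 g
Ice remaining = 298.2 − 14.01 = 284.19 g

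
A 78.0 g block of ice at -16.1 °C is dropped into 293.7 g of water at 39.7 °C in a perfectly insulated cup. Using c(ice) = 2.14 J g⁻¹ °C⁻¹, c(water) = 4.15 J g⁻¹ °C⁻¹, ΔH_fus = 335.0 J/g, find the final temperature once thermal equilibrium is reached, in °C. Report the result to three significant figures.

T_f = 12.7 °C

Heat to bring ice to 0 °C and melt it: q₁ = 78.0×2.14×16.1 + 78.0×335.0 = 28817 J
Heat the water can supply cooling to 0 °C: 293.7×4.15×39.7 = 48388.5 J > q₁, so all ice melts.
Energy balance: 293.7×4.15×(39.7 − T) = 28817 + 78.0×4.15×(T − 0)
1218.855(39.7 − T) = 28817 + 323.7 T
48388.5 − 28817 = 1542.555 T
T = 19571.5 / 1542.555 = 12.69 °C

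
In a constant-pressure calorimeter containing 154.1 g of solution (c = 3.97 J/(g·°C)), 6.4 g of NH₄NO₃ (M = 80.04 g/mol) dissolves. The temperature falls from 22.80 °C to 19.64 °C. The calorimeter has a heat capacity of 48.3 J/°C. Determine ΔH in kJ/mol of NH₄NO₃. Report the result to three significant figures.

|ΔT| = |19.64 − 22.80| = 3.16 °C
|q_surr| = (154.1 × 3.97 + 48.3) × 3.16 = 660.077 × 3.16 = 2086 J
n(NH₄NO₃) = 6.4 / 80.04 = 0.07996 mol
Temperature fell, so q_rxn = +|q_surr| = 2.086 kJ
ΔH = q_rxn / n = 26.09 kJ/mol

ΔH = 26.1 kJ/mol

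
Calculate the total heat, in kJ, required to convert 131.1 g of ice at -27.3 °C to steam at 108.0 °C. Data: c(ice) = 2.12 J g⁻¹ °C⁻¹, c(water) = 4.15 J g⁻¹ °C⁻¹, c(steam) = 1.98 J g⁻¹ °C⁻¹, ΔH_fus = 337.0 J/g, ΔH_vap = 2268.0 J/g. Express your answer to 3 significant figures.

q1 (heat ice -27.3→0.0 °C): 131.1 × 2.12 × 27.3 = 7588 J
q2 (melt at 0 °C): 131.1 × 337.0 = 44181 J
q3 (heat water 0.0→100.0 °C): 131.1 × 4.15 × 100.0 = 54407 J
q4 (vaporize at 100 °C): 131.1 × 2268.0 = 297335 J
q5 (heat steam 100.0→108.0 °C): 131.1 × 1.98 × 8.0 = 2077 J
Total: 7588 + 44181 + 54407 + 297335 + 2077 = 405588 J = 406 kJ

q = 406 kJ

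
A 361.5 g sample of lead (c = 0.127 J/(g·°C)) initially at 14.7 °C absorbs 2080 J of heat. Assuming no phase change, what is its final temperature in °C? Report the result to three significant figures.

T_f = 60.0 °C

ΔT = q / (m c) = 2080 / (361.5 × 0.127) = 45.31 °C
T_f = 14.7 + 45.31 = 60.01 °C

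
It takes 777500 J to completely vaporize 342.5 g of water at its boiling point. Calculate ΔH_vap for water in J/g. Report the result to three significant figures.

ΔH_vap = q / m = 777500 / 342.5 = 2270 J/g

ΔH_vap = 2270 J/g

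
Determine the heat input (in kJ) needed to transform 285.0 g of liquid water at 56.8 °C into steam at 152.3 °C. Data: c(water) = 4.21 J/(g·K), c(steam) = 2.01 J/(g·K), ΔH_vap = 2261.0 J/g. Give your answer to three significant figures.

q = 726 kJ

q1 (heat water 56.8→100.0 °C): 285.0 × 4.21 × 43.2 = 51834 J
q2 (vaporize at 100 °C): 285.0 × 2261.0 = 644385 J
q3 (heat steam 100.0→152.3 °C): 285.0 × 2.01 × 52.3 = 29960 J
Total: 51834 + 644385 + 29960 = 726179 J = 726 kJ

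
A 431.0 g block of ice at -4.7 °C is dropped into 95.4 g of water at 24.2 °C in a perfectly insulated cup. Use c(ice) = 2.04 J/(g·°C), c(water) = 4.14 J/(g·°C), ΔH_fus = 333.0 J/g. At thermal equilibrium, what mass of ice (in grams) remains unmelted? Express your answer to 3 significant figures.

Heat to warm all ice to 0 °C: 431.0×2.04×4.7 = 4132.4 J
Heat released by water cooling to 0 °C: 95.4×4.14×24.2 = 9557.9 J
9557.9 J < 4132.4 + 431.0×333.0 = 147655.4 J, so not all ice melts; final T = 0 °C.
Heat left for melting: 9557.9 − 4132.4 = 5425.5 J
Mass melted = 5425.5 / 333.0 = 16.29 g
Ice remaining = 431.0 − 16.29 = 414.71 g

m_ice remaining = 415 g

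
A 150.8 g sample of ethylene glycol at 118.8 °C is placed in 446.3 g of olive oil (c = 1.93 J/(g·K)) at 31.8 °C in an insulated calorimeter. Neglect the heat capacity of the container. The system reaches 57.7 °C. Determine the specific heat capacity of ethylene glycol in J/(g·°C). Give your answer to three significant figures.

q_gained = (446.3 × 1.93) × (57.7 − 31.8) = 22310 J
q_lost = 150.8 × c × (118.8 − 57.7) = 9213.88 c
Set equal: c = 22310 / 9213.88 = 2.42 J/(g·°C)

c = 2.42 J/(g·°C)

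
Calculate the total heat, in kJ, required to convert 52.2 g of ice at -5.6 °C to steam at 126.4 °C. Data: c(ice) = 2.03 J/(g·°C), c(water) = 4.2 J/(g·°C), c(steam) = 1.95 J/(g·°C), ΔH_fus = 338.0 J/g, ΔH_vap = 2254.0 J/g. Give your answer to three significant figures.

q = 161 kJ

q1 (heat ice -5.6→0.0 °C): 52.2 × 2.03 × 5.6 = 593 J
q2 (melt at 0 °C): 52.2 × 338.0 = 17644 J
q3 (heat water 0.0→100.0 °C): 52.2 × 4.2 × 100.0 = 21924 J
q4 (vaporize at 100 °C): 52.2 × 2254.0 = 117659 J
q5 (heat steam 100.0→126.4 °C): 52.2 × 1.95 × 26.4 = 2687 J
Total: 593 + 17644 + 21924 + 117659 + 2687 = 160507 J = 161 kJ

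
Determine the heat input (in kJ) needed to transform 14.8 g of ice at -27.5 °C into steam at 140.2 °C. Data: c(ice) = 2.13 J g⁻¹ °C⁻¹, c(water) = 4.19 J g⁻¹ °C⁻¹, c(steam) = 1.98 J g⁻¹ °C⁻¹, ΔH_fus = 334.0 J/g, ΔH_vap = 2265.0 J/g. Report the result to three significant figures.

q1 (heat ice -27.5→0.0 °C): 14.8 × 2.13 × 27.5 = 867 J
q2 (melt at 0 °C): 14.8 × 334.0 = 4943 J
q3 (heat water 0.0→100.0 °C): 14.8 × 4.19 × 100.0 = 6201 J
q4 (vaporize at 100 °C): 14.8 × 2265.0 = 33522 J
q5 (heat steam 100.0→140.2 °C): 14.8 × 1.98 × 40.2 = 1178 J
Total: 867 + 4943 + 6201 + 33522 + 1178 = 46711 J = 46.7 kJ

q = 46.7 kJ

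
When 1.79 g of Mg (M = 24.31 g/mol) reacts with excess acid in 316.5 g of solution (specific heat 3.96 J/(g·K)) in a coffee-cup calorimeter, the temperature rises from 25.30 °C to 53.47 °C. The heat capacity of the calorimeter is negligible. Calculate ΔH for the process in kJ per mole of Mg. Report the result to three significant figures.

|ΔT| = |53.47 − 25.30| = 28.17 °C
|q_surr| = (316.5 × 3.96) × 28.17 = 1253.34 × 28.17 = 35306.6 J
n(Mg) = 1.79 / 24.31 = 0.0736323 mol
Temperature rose, so q_rxn = −|q_surr| = -35.3066 kJ
ΔH = q_rxn / n = -479.499 kJ/mol

ΔH = -479 kJ/mol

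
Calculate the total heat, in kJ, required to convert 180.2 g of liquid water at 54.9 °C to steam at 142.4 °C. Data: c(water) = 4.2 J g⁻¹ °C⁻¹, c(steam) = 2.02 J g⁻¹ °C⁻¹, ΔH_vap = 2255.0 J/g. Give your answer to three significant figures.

q = 456 kJ

q1 (heat water 54.9→100.0 °C): 180.2 × 4.2 × 45.1 = 34133 J
q2 (vaporize at 100 °C): 180.2 × 2255.0 = 406351 J
q3 (heat steam 100.0→142.4 °C): 180.2 × 2.02 × 42.4 = 15434 J
Total: 34133 + 406351 + 15434 = 455918 J = 456 kJ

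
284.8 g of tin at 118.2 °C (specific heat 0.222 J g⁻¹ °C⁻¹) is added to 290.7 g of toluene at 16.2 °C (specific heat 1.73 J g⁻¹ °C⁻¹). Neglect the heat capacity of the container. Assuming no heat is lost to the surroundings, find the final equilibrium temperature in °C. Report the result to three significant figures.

Heat lost by tin = heat gained by toluene.
(284.8)(0.222)(118.2 − T) = (290.7)(1.73)(T − 16.2)
63.2256 (118.2 − T) = 502.911 (T − 16.2)
7473.3 − 63.2256 T = 502.911 T − 8147.2
15620.5 = 566.1366 T
T = 27.59 °C

T_f = 27.6 °C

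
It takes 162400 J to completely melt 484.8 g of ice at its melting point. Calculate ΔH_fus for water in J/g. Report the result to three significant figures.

ΔH_fus = q / m = 162400 / 484.8 = 335 J/g

ΔH_fus = 335 J/g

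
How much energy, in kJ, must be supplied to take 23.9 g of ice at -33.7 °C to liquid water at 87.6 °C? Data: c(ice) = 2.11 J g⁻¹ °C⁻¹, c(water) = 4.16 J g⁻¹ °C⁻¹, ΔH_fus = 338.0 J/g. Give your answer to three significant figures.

q1 (heat ice -33.7→0.0 °C): 23.9 × 2.11 × 33.7 = 1699 J
q2 (melt at 0 °C): 23.9 × 338.0 = 8078 J
q3 (heat water 0.0→87.6 °C): 23.9 × 4.16 × 87.6 = 8710 J
Total: 1699 + 8078 + 8710 = 18487 J = 18.5 kJ

q = 18.5 kJ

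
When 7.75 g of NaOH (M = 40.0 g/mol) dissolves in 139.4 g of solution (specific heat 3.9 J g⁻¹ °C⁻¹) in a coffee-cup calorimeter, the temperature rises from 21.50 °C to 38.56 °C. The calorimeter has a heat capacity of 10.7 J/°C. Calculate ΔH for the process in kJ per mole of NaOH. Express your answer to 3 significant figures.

|ΔT| = |38.56 − 21.50| = 17.06 °C
|q_surr| = (139.4 × 3.9 + 10.7) × 17.06 = 554.36 × 17.06 = 9457 J
n(NaOH) = 7.75 / 40.0 = 0.1938 mol
Temperature rose, so q_rxn = −|q_surr| = -9.457 kJ
ΔH = q_rxn / n = -48.80 kJ/mol

ΔH = -48.8 kJ/mol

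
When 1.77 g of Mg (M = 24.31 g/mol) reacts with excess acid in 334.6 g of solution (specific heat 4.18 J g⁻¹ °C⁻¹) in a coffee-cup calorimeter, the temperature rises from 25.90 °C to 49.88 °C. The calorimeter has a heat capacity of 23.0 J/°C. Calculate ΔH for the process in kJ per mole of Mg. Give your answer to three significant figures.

|ΔT| = |49.88 − 25.90| = 23.98 °C
|q_surr| = (334.6 × 4.18 + 23.0) × 23.98 = 1421.628 × 23.98 = 34090 J
n(Mg) = 1.77 / 24.31 = 0.07281 mol
Temperature rose, so q_rxn = −|q_surr| = -34.09 kJ
ΔH = q_rxn / n = -468.2 kJ/mol

ΔH = -468 kJ/mol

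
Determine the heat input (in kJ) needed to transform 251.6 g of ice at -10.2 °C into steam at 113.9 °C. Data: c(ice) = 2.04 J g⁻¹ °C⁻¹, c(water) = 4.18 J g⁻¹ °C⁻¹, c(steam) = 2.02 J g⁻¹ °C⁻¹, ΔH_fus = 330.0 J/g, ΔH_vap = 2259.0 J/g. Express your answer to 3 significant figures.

q = 769 kJ

q1 (heat ice -10.2→0.0 °C): 251.6 × 2.04 × 10.2 = 5235 J
q2 (melt at 0 °C): 251.6 × 330.0 = 83028 J
q3 (heat water 0.0→100.0 °C): 251.6 × 4.18 × 100.0 = 105169 J
q4 (vaporize at 100 °C): 251.6 × 2259.0 = 568364 J
q5 (heat steam 100.0→113.9 °C): 251.6 × 2.02 × 13.9 = 7064 J
Total: 5235 + 83028 + 105169 + 568364 + 7064 = 768860 J = 769 kJ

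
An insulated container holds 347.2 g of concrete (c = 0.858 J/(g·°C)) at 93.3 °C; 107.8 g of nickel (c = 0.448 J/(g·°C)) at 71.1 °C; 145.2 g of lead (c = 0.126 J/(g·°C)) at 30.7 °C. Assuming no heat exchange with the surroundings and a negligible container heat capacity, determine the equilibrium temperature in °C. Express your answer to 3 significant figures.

T_f = 87.2 °C

Σ mᵢcᵢ(T − Tᵢ) = 0  ⇒  T = Σ mᵢcᵢTᵢ / Σ mᵢcᵢ
Σ mᵢcᵢ = 347.2×0.858 + 107.8×0.448 + 145.2×0.126 = 364.4872
Σ mᵢcᵢTᵢ = 297.8976×93.3 + 48.2944×71.1 + 18.2952×30.7 = 31789
T = 31789 / 364.4872 = 87.22 °C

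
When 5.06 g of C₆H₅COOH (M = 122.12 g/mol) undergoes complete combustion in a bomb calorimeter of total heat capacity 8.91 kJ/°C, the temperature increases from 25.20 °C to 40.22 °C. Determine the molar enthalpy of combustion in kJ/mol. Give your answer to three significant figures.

ΔT = 40.22 − 25.20 = 15.02 °C
q_cal = C_cal × ΔT = 8.91 × 15.02 = 133.8282 kJ
n = 5.06 / 122.12 = 0.04143 mol
q_rxn = −q_cal = -133.8282 kJ
ΔH = -133.8282 / 0.04143 = -3230 kJ/mol

ΔH = -3230 kJ/mol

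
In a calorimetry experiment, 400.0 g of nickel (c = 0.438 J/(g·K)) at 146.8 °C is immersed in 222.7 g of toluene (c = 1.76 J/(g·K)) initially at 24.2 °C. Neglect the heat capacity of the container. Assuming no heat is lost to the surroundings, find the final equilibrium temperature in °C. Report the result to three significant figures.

T_f = 62.1 °C

Heat lost by nickel = heat gained by toluene.
(400.0)(0.438)(146.8 − T) = (222.7)(1.76)(T − 24.2)
175.2 (146.8 − T) = 391.952 (T − 24.2)
25719 − 175.2 T = 391.952 T − 9485.2
35204.2 = 567.152 T
T = 62.07 °C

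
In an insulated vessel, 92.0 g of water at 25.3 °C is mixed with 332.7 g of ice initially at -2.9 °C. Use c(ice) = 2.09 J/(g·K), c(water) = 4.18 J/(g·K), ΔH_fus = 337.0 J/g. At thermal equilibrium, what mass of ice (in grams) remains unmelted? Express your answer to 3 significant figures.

Heat to warm all ice to 0 °C: 332.7×2.09×2.9 = 2016.5 J
Heat released by water cooling to 0 °C: 92.0×4.18×25.3 = 9729.4 J
9729.4 J < 2016.5 + 332.7×337.0 = 114136.4 J, so not all ice melts; final T = 0 °C.
Heat left for melting: 9729.4 − 2016.5 = 7712.9 J
Mass melted = 7712.9 / 337.0 = 22.89 g
Ice remaining = 332.7 − 22.89 = 309.81 g

m_ice remaining = 310 g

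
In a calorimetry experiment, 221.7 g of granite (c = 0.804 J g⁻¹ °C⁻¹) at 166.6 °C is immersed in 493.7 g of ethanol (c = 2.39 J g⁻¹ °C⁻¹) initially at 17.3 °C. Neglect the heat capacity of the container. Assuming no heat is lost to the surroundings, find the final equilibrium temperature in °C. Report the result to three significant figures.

T_f = 36.9 °C

Heat lost by granite = heat gained by ethanol.
(221.7)(0.804)(166.6 − T) = (493.7)(2.39)(T − 17.3)
178.2468 (166.6 − T) = 1179.943 (T − 17.3)
29696 − 178.2468 T = 1179.943 T − 20413
50109 = 1358.1898 T
T = 36.89 °C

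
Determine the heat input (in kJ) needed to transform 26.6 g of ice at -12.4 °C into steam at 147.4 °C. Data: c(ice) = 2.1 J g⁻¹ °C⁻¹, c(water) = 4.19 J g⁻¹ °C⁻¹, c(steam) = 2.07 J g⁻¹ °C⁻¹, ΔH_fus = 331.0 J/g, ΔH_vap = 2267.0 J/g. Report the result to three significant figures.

q1 (heat ice -12.4→0.0 °C): 26.6 × 2.1 × 12.4 = 693 J
q2 (melt at 0 °C): 26.6 × 331.0 = 8805 J
q3 (heat water 0.0→100.0 °C): 26.6 × 4.19 × 100.0 = 11145 J
q4 (vaporize at 100 °C): 26.6 × 2267.0 = 60302 J
q5 (heat steam 100.0→147.4 °C): 26.6 × 2.07 × 47.4 = 2610 J
Total: 693 + 8805 + 11145 + 60302 + 2610 = 83555 J = 83.6 kJ

q = 83.6 kJ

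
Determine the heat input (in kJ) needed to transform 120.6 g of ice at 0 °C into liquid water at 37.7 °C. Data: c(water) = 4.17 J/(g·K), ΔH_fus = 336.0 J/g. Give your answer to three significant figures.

q = 59.5 kJ

q1 (melt at 0 °C): 120.6 × 336.0 = 40522 J
q2 (heat water 0.0→37.7 °C): 120.6 × 4.17 × 37.7 = 18959 J
Total: 40522 + 18959 = 59481 J = 59.5 kJ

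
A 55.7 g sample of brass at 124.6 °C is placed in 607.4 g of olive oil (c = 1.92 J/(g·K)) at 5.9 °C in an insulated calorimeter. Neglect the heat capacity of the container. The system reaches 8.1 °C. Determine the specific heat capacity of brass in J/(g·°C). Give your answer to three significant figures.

q_gained = (607.4 × 1.92) × (8.1 − 5.9) = 2566 J
q_lost = 55.7 × c × (124.6 − 8.1) = 6489.05 c
Set equal: c = 2566 / 6489.05 = 0.395 J/(g·°C)

c = 0.395 J/(g·°C)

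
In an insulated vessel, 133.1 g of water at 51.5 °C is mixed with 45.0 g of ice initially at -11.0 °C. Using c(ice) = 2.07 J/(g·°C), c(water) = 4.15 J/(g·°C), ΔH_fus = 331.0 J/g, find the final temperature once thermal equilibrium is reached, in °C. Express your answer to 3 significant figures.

T_f = 16.9 °C

Heat to bring ice to 0 °C and melt it: q₁ = 45.0×2.07×11.0 + 45.0×331.0 = 15920 J
Heat the water can supply cooling to 0 °C: 133.1×4.15×51.5 = 28446.8 J > q₁, so all ice melts.
Energy balance: 133.1×4.15×(51.5 − T) = 15920 + 45.0×4.15×(T − 0)
552.365(51.5 − T) = 15920 + 186.75 T
28446.8 − 15920 = 739.115 T
T = 12526.8 / 739.115 = 16.948 °C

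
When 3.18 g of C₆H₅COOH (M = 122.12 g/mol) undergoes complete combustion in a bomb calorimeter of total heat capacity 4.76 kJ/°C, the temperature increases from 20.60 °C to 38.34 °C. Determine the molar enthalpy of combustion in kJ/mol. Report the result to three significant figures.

ΔH = -3240 kJ/mol

ΔT = 38.34 − 20.60 = 17.74 °C
q_cal = C_cal × ΔT = 4.76 × 17.74 = 84.4424 kJ
n = 3.18 / 122.12 = 0.02604 mol
q_rxn = −q_cal = -84.4424 kJ
ΔH = -84.4424 / 0.02604 = -3243 kJ/mol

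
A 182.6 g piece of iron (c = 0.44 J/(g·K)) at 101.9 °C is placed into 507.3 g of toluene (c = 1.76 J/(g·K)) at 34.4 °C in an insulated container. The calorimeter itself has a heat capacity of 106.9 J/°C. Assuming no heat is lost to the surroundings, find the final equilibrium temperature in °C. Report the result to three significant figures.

T_f = 39.4 °C

Heat lost by iron = heat gained by toluene + calorimeter.
(182.6)(0.44)(101.9 − T) = [(507.3)(1.76) + 106.9](T − 34.4)
80.344 (101.9 − T) = 999.748 (T − 34.4)
8187.1 − 80.344 T = 999.748 T − 34391
42578.1 = 1080.092 T
T = 39.42 °C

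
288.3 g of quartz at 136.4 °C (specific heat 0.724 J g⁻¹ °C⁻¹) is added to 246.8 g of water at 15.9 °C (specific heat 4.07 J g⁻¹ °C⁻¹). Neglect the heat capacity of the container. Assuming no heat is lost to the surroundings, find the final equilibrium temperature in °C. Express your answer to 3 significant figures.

Heat lost by quartz = heat gained by water.
(288.3)(0.724)(136.4 − T) = (246.8)(4.07)(T − 15.9)
208.7292 (136.4 − T) = 1004.476 (T − 15.9)
28471 − 208.7292 T = 1004.476 T − 15971
44442 = 1213.2052 T
T = 36.63 °C

T_f = 36.6 °C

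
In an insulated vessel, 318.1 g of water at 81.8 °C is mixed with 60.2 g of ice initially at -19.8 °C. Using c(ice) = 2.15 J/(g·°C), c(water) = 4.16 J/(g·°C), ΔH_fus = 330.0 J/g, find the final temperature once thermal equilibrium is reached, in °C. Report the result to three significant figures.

Heat to bring ice to 0 °C and melt it: q₁ = 60.2×2.15×19.8 + 60.2×330.0 = 22429 J
Heat the water can supply cooling to 0 °C: 318.1×4.16×81.8 = 108246 J > q₁, so all ice melts.
Energy balance: 318.1×4.16×(81.8 − T) = 22429 + 60.2×4.16×(T − 0)
1323.296(81.8 − T) = 22429 + 250.432 T
108246 − 22429 = 1573.728 T
T = 85817 / 1573.728 = 54.53 °C

T_f = 54.5 °C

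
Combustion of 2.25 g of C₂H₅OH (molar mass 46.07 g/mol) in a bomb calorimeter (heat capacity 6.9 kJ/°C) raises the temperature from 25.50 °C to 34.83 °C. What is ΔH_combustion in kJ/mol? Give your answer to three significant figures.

ΔH = -1320 kJ/mol

ΔT = 34.83 − 25.50 = 9.33 °C
q_cal = C_cal × ΔT = 6.9 × 9.33 = 64.377 kJ
n = 2.25 / 46.07 = 0.04884 mol
q_rxn = −q_cal = -64.377 kJ
ΔH = -64.377 / 0.04884 = -1318 kJ/mol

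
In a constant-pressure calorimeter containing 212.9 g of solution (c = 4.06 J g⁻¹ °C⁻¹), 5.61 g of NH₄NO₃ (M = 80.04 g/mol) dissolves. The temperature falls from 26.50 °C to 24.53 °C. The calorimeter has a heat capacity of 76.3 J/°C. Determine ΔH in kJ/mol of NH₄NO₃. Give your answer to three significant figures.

ΔH = 26.4 kJ/mol

|ΔT| = |24.53 − 26.50| = 1.97 °C
|q_surr| = (212.9 × 4.06 + 76.3) × 1.97 = 940.674 × 1.97 = 1853 J
n(NH₄NO₃) = 5.61 / 80.04 = 0.07009 mol
Temperature fell, so q_rxn = +|q_surr| = 1.853 kJ
ΔH = q_rxn / n = 26.44 kJ/mol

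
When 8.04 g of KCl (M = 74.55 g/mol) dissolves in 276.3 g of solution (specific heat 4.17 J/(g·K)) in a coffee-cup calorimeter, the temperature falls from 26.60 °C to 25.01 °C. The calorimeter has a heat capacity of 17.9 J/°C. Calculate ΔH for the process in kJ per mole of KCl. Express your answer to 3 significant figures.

ΔH = 17.3 kJ/mol

|ΔT| = |25.01 − 26.60| = 1.59 °C
|q_surr| = (276.3 × 4.17 + 17.9) × 1.59 = 1170.071 × 1.59 = 1860 J
n(KCl) = 8.04 / 74.55 = 0.1078 mol
Temperature fell, so q_rxn = +|q_surr| = 1.860 kJ
ΔH = q_rxn / n = 17.25 kJ/mol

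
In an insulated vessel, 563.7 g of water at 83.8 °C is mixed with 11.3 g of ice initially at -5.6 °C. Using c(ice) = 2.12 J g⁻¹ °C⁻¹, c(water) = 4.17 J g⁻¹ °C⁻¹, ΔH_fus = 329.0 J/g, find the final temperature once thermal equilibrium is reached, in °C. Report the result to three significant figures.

T_f = 80.5 °C

Heat to bring ice to 0 °C and melt it: q₁ = 11.3×2.12×5.6 + 11.3×329.0 = 3851.9 J
Heat the water can supply cooling to 0 °C: 563.7×4.17×83.8 = 196983 J > q₁, so all ice melts.
Energy balance: 563.7×4.17×(83.8 − T) = 3851.9 + 11.3×4.17×(T − 0)
2350.629(83.8 − T) = 3851.9 + 47.121 T
196983 − 3851.9 = 2397.750 T
T = 193131.1 / 2397.750 = 80.547 °C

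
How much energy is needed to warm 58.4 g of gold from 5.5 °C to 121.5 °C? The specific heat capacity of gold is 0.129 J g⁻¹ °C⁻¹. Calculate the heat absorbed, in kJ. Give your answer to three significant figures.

q = 0.874 kJ

q = m c ΔT = 58.4 × 0.129 × (121.5 − 5.5)
q = 58.4 × 0.129 × 116.0 = 873.9 J = 0.874 kJ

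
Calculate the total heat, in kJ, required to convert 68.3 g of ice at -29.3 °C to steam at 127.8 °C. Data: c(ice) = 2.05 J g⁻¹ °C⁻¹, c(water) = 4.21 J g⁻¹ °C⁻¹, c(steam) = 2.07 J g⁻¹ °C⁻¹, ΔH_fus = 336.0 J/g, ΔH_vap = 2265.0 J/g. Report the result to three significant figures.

q1 (heat ice -29.3→0.0 °C): 68.3 × 2.05 × 29.3 = 4102 J
q2 (melt at 0 °C): 68.3 × 336.0 = 22949 J
q3 (heat water 0.0→100.0 °C): 68.3 × 4.21 × 100.0 = 28754 J
q4 (vaporize at 100 °C): 68.3 × 2265.0 = 154700 J
q5 (heat steam 100.0→127.8 °C): 68.3 × 2.07 × 27.8 = 3930 J
Total: 4102 + 22949 + 28754 + 154700 + 3930 = 214435 J = 214 kJ

q = 214 kJ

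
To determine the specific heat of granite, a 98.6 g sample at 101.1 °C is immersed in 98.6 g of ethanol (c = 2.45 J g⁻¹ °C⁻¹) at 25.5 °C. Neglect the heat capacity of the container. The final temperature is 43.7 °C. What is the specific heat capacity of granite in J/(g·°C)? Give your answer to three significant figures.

c = 0.777 J/(g·°C)

q_gained = (98.6 × 2.45) × (43.7 − 25.5) = 4397 J
q_lost = 98.6 × c × (101.1 − 43.7) = 5659.64 c
Set equal: c = 4397 / 5659.64 = 0.777 J/(g·°C)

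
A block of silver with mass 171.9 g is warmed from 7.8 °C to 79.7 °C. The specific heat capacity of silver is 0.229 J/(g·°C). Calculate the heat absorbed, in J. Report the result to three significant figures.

q = m c ΔT = 171.9 × 0.229 × (79.7 − 7.8)
q = 171.9 × 0.229 × 71.9 = 2830 J

q = 2830 J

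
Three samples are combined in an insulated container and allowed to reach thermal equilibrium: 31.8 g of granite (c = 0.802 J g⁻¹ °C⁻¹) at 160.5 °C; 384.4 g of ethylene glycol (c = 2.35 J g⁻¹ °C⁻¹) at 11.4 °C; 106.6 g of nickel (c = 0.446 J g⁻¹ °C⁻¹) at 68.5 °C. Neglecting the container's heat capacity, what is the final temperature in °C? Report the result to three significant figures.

T_f = 18.1 °C

Σ mᵢcᵢ(T − Tᵢ) = 0  ⇒  T = Σ mᵢcᵢTᵢ / Σ mᵢcᵢ
Σ mᵢcᵢ = 31.8×0.802 + 384.4×2.35 + 106.6×0.446 = 976.3872
Σ mᵢcᵢTᵢ = 25.5036×160.5 + 903.34×11.4 + 47.5436×68.5 = 17648
T = 17648 / 976.3872 = 18.07 °C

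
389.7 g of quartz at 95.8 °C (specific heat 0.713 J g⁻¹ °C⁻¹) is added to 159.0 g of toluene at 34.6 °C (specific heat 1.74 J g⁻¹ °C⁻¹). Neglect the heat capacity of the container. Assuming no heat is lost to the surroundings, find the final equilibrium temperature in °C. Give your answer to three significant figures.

T_f = 65.3 °C

Heat lost by quartz = heat gained by toluene.
(389.7)(0.713)(95.8 − T) = (159.0)(1.74)(T − 34.6)
277.8561 (95.8 − T) = 276.66 (T − 34.6)
26619 − 277.8561 T = 276.66 T − 9572.4
36191.4 = 554.5161 T
T = 65.27 °C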